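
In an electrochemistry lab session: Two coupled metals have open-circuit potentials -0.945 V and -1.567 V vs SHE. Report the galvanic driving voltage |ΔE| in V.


Driving voltage is the absolute potential difference.
|ΔE| = |-0.945 − (-1.567)| = 0.622 V

0.622 V


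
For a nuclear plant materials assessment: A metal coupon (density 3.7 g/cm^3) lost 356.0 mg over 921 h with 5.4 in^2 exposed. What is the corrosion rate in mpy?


Apply the mpy weight-loss relation: CR = 534 * W / (D * A * T)
Numerator: 534 * 356.0 = 190104.0
Denominator: 3.7 * 5.4 * 921 = 18401.58
CR = 190104.0 / 18401.58 = 10.331 mpy

10.331 mpy


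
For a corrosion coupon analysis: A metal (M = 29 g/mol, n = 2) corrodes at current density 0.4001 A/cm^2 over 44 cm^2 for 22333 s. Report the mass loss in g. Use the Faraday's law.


Apply Faraday's law: m = i*A*t*M / (n*F)
Total charge passed Q = i*A*t = 0.4001*44*22333 = 393159.0652 C
m = Q*M/(n*F) = 393159.0652*29/(2*96485) = 59.0849 g

59.0849 g


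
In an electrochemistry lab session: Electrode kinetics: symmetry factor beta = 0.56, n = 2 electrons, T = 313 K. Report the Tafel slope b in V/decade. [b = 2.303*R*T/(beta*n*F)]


Apply the Tafel slope relation: b = 2.303*R*T/(beta*n*F)
Numerator: 2.303 * 8.314 * 313 = 5993.06
Denominator: 0.56 * 2 * 96485 = 108063.2
b = 5993.06 / 108063.2 = 0.0555 V/decade

0.0555 V/decade


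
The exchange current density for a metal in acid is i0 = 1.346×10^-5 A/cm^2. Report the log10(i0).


i0 = 1.346×10^-5 A/cm^2
log10(i0) = -4.871

-4.871


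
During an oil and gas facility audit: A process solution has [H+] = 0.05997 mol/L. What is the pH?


pH = −log10[H+]
pH = −log10(0.05997) = 1.22

1.22


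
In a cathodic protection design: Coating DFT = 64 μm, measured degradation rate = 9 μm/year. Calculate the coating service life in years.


Service life = thickness / degradation rate
Life = 64 / 9 = 7.1 years

7.1 years


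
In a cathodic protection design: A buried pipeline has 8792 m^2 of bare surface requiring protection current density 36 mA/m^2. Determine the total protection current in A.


I = area * current density, then convert mA → A (÷1000)
I = 8792 * 36 / 1000 = 316.51 A

316.51 A


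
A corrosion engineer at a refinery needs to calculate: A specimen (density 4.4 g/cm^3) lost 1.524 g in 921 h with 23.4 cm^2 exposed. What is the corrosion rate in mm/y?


Apply the mm/y weight-loss relation: CR = 87600 * W / (D * A * T)
Numerator: 87600 * 1.524 = 133502.4
Denominator: 4.4 * 23.4 * 921 = 94826.16
CR = 133502.4 / 94826.16 = 1.4079 mm/y

1.4079 mm/y


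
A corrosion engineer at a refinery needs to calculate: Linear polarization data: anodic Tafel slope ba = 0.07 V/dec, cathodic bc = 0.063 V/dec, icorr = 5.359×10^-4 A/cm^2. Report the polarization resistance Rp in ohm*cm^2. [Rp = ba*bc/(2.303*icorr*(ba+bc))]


Apply the Stern-Geary equation: Rp = ba*bc / (2.303*icorr*(ba+bc))
ba*bc = 0.07*0.063 = 0.00441
ba+bc = 0.133; 2.303*icorr*(ba+bc) = 2.303*5.359×10^-4*0.133 = 1.6414563×10^-4
Rp = 0.00441 / 1.6414563×10^-4 = 26.87 ohm*cm^2

26.87 ohm*cm^2


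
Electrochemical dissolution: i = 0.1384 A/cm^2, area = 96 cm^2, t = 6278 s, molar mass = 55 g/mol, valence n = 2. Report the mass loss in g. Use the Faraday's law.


Apply Faraday's law: m = i*A*t*M / (n*F)
Total charge passed Q = i*A*t = 0.1384*96*6278 = 83412.0192 C
m = Q*M/(n*F) = 83412.0192*55/(2*96485) = 23.774 g

23.774 g


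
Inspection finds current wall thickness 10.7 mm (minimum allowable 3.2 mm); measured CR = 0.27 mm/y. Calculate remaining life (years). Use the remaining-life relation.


Apply the remaining-life relation: RL = (t_current − t_min) / CR
RL = (10.7 − 3.2) / 0.27 = 7.5 / 0.27 = 27.8 years

27.8 years


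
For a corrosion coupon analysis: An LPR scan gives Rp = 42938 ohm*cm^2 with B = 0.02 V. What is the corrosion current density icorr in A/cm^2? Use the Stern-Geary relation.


Apply the Stern-Geary relation: icorr = B / Rp
icorr = 0.02 / 42938 = 4.658×10^-7 A/cm^2

4.658×10^-7 A/cm^2


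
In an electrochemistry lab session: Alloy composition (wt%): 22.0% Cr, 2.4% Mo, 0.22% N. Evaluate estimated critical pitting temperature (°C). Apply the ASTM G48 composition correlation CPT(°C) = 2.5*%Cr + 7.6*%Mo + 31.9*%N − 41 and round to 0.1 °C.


Apply the ASTM G48 empirical CPT estimate: CPT(°C) = 2.5*%Cr + 7.6*%Mo + 31.9*%N − 41
2.5*22.0 = 55; 7.6*2.4 = 18.24; 31.9*0.22 = 7.018
CPT = 55 + 18.24 + 7.018 − 41 = 39.258 °C
Rounded to 0.1 °C: CPT ≈ 39.3 °C

39.3 °C


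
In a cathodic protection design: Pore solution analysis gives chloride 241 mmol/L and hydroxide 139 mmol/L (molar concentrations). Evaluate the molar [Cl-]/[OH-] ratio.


Threshold parameter = [Cl-] / [OH-] (molar basis; both in mmol/L, so units cancel)
Ratio = 241 / 139 = 1.73

1.73


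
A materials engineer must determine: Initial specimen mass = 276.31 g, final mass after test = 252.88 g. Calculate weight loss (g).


Weight loss = initial − final
WL = 276.31 − 252.88 = 23.43 g

23.43 g


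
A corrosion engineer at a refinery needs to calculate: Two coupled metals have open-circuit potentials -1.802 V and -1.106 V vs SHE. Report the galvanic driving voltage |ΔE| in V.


Driving voltage is the absolute potential difference.
|ΔE| = |-1.802 − (-1.106)| = 0.696 V

0.696 V


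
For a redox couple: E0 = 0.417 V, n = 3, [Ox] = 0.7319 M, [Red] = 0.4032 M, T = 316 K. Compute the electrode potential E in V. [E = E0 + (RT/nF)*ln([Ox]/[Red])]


Apply the Nernst equation: E = E0 + (RT/nF)*ln([Ox]/[Red])
Step 1: RT/nF = 8.314*316/(3*96485) = 0.00907645 V
Step 2: [Ox]/[Red] = 0.7319/0.4032 = 1.815228
Step 3: ln(1.815228) = 0.596211
Step 4: correction = 0.00907645 * 0.596211 = 0.0054 V
E = 0.417 + 0.0054 = 0.4224 V

0.4224 V


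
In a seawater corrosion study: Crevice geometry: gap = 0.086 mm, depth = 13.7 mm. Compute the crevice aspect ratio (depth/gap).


Aspect ratio = depth / gap
Ratio = 13.7 / 0.086 = 159.3

159.3


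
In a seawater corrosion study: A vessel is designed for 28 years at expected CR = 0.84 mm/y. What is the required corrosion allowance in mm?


Corrosion allowance = CR × design life
CA = 0.84 * 28 = 23.52 mm

23.52 mm


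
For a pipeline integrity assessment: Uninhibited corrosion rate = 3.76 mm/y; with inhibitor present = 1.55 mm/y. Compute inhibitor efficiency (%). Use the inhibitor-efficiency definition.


Apply the inhibitor-efficiency definition: IE = (CR_blank − CR_inh)/CR_blank × 100
IE = (3.76 − 1.55) / 3.76 × 100
IE = 2.21 / 3.76 × 100 = 58.8 %

58.8 %


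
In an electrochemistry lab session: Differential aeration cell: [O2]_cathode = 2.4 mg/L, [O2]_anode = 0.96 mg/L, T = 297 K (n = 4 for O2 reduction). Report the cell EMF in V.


Apply the Nernst concentration-cell relation: E = (RT/nF)*ln(C_cathode/C_anode)
RT/nF = 8.314*297/(4*96485) = 0.00639804 V
ln(2.4/0.96) = 0.91629
E = 0.00639804 * 0.91629 = 0.00586 V

0.00586 V


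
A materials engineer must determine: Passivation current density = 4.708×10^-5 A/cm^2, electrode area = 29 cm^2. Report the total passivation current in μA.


I = i_pass * A, then convert A → μA (×10^6)
I = 4.708×10^-5 * 29 * 10^6 = 1365.32 μA

1365.32 μA


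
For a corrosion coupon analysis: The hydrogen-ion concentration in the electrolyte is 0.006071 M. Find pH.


pH = −log10[H+]
pH = −log10(0.006071) = 2.22

2.22


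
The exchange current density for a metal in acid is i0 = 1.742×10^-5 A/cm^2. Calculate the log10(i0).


i0 = 1.742×10^-5 A/cm^2
log10(i0) = -4.759

-4.759


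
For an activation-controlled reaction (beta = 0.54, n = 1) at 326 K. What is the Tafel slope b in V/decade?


Apply the Tafel slope relation: b = 2.303*R*T/(beta*n*F)
Numerator: 2.303 * 8.314 * 326 = 6241.97
Denominator: 0.54 * 1 * 96485 = 52101.9
b = 6241.97 / 52101.9 = 0.1198 V/decade

0.1198 V/decade


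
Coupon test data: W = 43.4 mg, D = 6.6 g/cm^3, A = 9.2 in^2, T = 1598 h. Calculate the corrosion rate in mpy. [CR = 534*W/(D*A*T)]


Apply the mpy weight-loss relation: CR = 534 * W / (D * A * T)
Numerator: 534 * 43.4 = 23175.6
Denominator: 6.6 * 9.2 * 1598 = 97030.56
CR = 23175.6 / 97030.56 = 0.239 mpy

0.239 mpy


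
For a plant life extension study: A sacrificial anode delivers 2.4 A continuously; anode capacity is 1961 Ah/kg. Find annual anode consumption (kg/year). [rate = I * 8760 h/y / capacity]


Annual consumption = current * hours per year / capacity
Rate = 2.4 * 8760 / 1961 = 10.7 kg/year

10.7 kg/year


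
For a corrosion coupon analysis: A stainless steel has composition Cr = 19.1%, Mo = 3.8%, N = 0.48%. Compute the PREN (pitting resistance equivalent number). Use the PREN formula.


Apply the PREN formula: PREN = Cr + 3.3*Mo + 16*N
PREN = 19.1 + 3.3*3.8 + 16*0.48
PREN = 19.1 + 12.54 + 7.68 = 39.32

39.32


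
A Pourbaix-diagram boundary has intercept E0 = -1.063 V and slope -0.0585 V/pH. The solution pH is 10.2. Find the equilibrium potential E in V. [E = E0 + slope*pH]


Apply the Pourbaix line equation: E = E0 + slope*pH
E = -1.063 + (-0.0585)*10.2 = -1.063 + (-0.5967) = -1.6597 V
Rounded to 4 decimal places: E = -1.6597 V

-1.6597 V


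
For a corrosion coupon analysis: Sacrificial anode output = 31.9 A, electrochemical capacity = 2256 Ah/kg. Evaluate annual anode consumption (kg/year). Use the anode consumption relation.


Annual consumption = current * hours per year / capacity
Rate = 31.9 * 8760 / 2256 = 123.9 kg/year

123.9 kg/year


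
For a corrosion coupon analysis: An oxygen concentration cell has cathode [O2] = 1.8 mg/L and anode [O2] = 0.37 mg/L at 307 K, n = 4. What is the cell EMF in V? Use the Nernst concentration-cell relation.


Apply the Nernst concentration-cell relation: E = (RT/nF)*ln(C_cathode/C_anode)
RT/nF = 8.314*307/(4*96485) = 0.00661346 V
ln(1.8/0.37) = 1.58204
E = 0.00661346 * 1.58204 = 0.01046 V

0.01046 V


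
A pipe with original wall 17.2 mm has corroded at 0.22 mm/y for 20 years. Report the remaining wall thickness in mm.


Remaining wall = original − CR × time
t = 17.2 − 0.22*20 = 17.2 − 4.4 = 12.8 mm

12.8 mm


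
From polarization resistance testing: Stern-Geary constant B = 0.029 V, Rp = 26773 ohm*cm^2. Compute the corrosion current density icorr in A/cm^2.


Apply the Stern-Geary relation: icorr = B / Rp
icorr = 0.029 / 26773 = 1.083×10^-6 A/cm^2

1.083×10^-6 A/cm^2


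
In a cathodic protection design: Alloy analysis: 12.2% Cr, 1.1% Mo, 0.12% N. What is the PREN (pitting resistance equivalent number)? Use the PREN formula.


Apply the PREN formula: PREN = Cr + 3.3*Mo + 16*N
PREN = 12.2 + 3.3*1.1 + 16*0.12
PREN = 12.2 + 3.63 + 1.92 = 17.75

17.75


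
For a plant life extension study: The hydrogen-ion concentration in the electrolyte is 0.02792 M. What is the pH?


pH = −log10[H+]
pH = −log10(0.02792) = 1.55

1.55


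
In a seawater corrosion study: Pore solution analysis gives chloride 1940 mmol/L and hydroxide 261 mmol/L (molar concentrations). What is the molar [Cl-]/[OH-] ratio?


Threshold parameter = [Cl-] / [OH-] (molar basis; both in mmol/L, so units cancel)
Ratio = 1940 / 261 = 7.43

7.43


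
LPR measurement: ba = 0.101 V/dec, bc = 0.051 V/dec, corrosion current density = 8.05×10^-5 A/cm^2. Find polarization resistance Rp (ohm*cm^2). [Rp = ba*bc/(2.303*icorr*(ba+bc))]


Apply the Stern-Geary equation: Rp = ba*bc / (2.303*icorr*(ba+bc))
ba*bc = 0.101*0.051 = 0.005151
ba+bc = 0.152; 2.303*icorr*(ba+bc) = 2.303*8.05×10^-5*0.152 = 2.8179508×10^-5
Rp = 0.005151 / 2.8179508×10^-5 = 182.8 ohm*cm^2

182.8 ohm*cm^2


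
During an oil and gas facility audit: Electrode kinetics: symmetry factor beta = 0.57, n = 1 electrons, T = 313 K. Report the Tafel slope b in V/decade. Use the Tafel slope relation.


Apply the Tafel slope relation: b = 2.303*R*T/(beta*n*F)
Numerator: 2.303 * 8.314 * 313 = 5993.06
Denominator: 0.57 * 1 * 96485 = 54996.45
b = 5993.06 / 54996.45 = 0.109 V/decade

0.109 V/decade


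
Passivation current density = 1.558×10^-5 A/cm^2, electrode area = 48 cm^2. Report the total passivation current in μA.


I = i_pass * A, then convert A → μA (×10^6)
I = 1.558×10^-5 * 48 * 10^6 = 747.84 μA

747.84 μA


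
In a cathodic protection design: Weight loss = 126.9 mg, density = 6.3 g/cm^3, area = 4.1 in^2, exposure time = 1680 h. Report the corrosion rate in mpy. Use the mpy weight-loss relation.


Apply the mpy weight-loss relation: CR = 534 * W / (D * A * T)
Numerator: 534 * 126.9 = 67764.6
Denominator: 6.3 * 4.1 * 1680 = 43394.4
CR = 67764.6 / 43394.4 = 1.562 mpy

1.562 mpy


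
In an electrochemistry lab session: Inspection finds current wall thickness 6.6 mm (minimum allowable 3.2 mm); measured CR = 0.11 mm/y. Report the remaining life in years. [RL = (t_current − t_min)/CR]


Apply the remaining-life relation: RL = (t_current − t_min) / CR
RL = (6.6 − 3.2) / 0.11 = 3.4 / 0.11 = 30.9 years

30.9 years


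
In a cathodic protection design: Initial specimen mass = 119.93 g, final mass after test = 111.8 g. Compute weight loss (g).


Weight loss = initial − final
WL = 119.93 − 111.8 = 8.13 g

8.13 g


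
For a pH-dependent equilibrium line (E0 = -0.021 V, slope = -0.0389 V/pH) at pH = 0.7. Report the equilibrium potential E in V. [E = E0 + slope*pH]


Apply the Pourbaix line equation: E = E0 + slope*pH
E = -0.021 + (-0.0389)*0.7 = -0.021 + (-0.02723) = -0.04823 V
Rounded to 3 decimal places: E = -0.048 V

-0.048 V


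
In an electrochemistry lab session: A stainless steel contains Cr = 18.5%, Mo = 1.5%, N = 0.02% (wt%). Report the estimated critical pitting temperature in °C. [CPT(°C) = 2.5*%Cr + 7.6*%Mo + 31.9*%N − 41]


Apply the ASTM G48 empirical CPT estimate: CPT(°C) = 2.5*%Cr + 7.6*%Mo + 31.9*%N − 41
2.5*18.5 = 46.25; 7.6*1.5 = 11.4; 31.9*0.02 = 0.638
CPT = 46.25 + 11.4 + 0.638 − 41 = 17.288 °C
Rounded to 0.1 °C: CPT ≈ 17.3 °C

17.3 °C


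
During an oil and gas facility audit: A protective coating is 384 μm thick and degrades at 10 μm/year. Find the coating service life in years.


Service life = thickness / degradation rate
Life = 384 / 10 = 38.4 years

38.4 years


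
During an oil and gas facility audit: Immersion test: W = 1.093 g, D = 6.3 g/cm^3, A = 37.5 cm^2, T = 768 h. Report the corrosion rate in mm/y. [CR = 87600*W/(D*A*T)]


Apply the mm/y weight-loss relation: CR = 87600 * W / (D * A * T)
Numerator: 87600 * 1.093 = 95746.8
Denominator: 6.3 * 37.5 * 768 = 181440.0
CR = 95746.8 / 181440.0 = 0.5277 mm/y

0.5277 mm/y


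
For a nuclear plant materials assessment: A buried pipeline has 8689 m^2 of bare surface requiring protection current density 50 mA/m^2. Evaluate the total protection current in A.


I = area * current density, then convert mA → A (÷1000)
I = 8689 * 50 / 1000 = 434.45 A

434.45 A


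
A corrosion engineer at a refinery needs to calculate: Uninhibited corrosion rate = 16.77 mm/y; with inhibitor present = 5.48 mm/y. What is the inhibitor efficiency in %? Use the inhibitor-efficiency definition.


Apply the inhibitor-efficiency definition: IE = (CR_blank − CR_inh)/CR_blank × 100
IE = (16.77 − 5.48) / 16.77 × 100
IE = 11.29 / 16.77 × 100 = 67.3 %

67.3 %


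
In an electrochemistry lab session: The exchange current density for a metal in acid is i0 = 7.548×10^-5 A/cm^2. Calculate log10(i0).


i0 = 7.548×10^-5 A/cm^2
log10(i0) = -4.122

-4.122


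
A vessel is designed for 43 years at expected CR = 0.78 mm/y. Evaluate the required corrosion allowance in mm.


Corrosion allowance = CR × design life
CA = 0.78 * 43 = 33.54 mm

33.54 mm


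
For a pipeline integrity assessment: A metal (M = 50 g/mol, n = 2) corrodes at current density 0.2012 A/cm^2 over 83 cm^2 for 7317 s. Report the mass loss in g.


Apply Faraday's law: m = i*A*t*M / (n*F)
Total charge passed Q = i*A*t = 0.2012*83*7317 = 122190.9732 C
m = Q*M/(n*F) = 122190.9732*50/(2*96485) = 31.66061 g

31.66061 g


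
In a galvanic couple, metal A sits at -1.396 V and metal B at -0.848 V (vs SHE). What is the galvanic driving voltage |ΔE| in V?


Driving voltage is the absolute potential difference.
|ΔE| = |-1.396 − (-0.848)| = 0.548 V

0.548 V


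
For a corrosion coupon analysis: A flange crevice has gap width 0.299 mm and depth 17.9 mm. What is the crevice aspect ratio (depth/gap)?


Aspect ratio = depth / gap
Ratio = 17.9 / 0.299 = 59.9

59.9


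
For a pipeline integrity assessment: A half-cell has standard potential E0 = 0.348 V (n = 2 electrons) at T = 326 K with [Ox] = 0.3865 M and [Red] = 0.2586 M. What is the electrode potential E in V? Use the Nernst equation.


Apply the Nernst equation: E = E0 + (RT/nF)*ln([Ox]/[Red])
Step 1: RT/nF = 8.314*326/(2*96485) = 0.01404552 V
Step 2: [Ox]/[Red] = 0.3865/0.2586 = 1.494586
Step 3: ln(1.494586) = 0.401849
Step 4: correction = 0.01404552 * 0.401849 = 0.006 V
E = 0.348 + 0.006 = 0.354 V

0.354 V


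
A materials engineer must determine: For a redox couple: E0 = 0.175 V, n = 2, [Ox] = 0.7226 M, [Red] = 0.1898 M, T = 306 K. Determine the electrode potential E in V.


Apply the Nernst equation: E = E0 + (RT/nF)*ln([Ox]/[Red])
Step 1: RT/nF = 8.314*306/(2*96485) = 0.01318383 V
Step 2: [Ox]/[Red] = 0.7226/0.1898 = 3.807165
Step 3: ln(3.807165) = 1.336885
Step 4: correction = 0.01318383 * 1.336885 = 0.018 V
E = 0.175 + 0.018 = 0.193 V

0.193 V


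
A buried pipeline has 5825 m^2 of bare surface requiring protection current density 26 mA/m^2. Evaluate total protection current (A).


I = area * current density, then convert mA → A (÷1000)
I = 5825 * 26 / 1000 = 151.45 A

151.45 A


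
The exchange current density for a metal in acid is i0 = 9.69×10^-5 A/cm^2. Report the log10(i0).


i0 = 9.69×10^-5 A/cm^2
log10(i0) = -4.014

-4.014


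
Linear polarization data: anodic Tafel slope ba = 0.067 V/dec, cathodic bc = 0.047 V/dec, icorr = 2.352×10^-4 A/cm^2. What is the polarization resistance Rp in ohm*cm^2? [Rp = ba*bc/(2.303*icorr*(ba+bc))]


Apply the Stern-Geary equation: Rp = ba*bc / (2.303*icorr*(ba+bc))
ba*bc = 0.067*0.047 = 0.003149
ba+bc = 0.114; 2.303*icorr*(ba+bc) = 2.303*2.352×10^-4*0.114 = 6.1749878×10^-5
Rp = 0.003149 / 6.1749878×10^-5 = 51.0 ohm*cm^2

51.0 ohm*cm^2


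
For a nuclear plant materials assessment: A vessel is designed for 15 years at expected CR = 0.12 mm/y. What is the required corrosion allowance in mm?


Corrosion allowance = CR × design life
CA = 0.12 * 15 = 1.8 mm

1.8 mm


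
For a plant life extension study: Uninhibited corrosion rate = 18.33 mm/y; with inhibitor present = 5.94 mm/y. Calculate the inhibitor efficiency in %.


Apply the inhibitor-efficiency definition: IE = (CR_blank − CR_inh)/CR_blank × 100
IE = (18.33 − 5.94) / 18.33 × 100
IE = 12.39 / 18.33 × 100 = 67.6 %

67.6 %


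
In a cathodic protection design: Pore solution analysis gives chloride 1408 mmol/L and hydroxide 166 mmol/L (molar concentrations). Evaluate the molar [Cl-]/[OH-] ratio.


Threshold parameter = [Cl-] / [OH-] (molar basis; both in mmol/L, so units cancel)
Ratio = 1408 / 166 = 8.48

8.48


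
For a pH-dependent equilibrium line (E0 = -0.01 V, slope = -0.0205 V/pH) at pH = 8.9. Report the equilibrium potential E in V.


Apply the Pourbaix line equation: E = E0 + slope*pH
E = -0.01 + (-0.0205)*8.9 = -0.01 + (-0.18245) = -0.19245 V
Rounded to 4 decimal places: E = -0.1925 V

-0.1925 V


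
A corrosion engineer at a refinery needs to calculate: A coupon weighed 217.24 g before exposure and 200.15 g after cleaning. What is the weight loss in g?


Weight loss = initial − final
WL = 217.24 − 200.15 = 17.09 g

17.09 g


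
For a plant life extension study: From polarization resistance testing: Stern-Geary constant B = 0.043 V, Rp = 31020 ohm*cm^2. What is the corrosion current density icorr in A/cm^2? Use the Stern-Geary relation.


Apply the Stern-Geary relation: icorr = B / Rp
icorr = 0.043 / 31020 = 1.386×10^-6 A/cm^2

1.386×10^-6 A/cm^2


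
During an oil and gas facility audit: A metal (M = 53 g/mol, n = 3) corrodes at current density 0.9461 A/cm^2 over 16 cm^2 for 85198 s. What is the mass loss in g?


Apply Faraday's law: m = i*A*t*M / (n*F)
Total charge passed Q = i*A*t = 0.9461*16*85198 = 1289693.2448 C
m = Q*M/(n*F) = 1289693.2448*53/(3*96485) = 236.146 g

236.146 g


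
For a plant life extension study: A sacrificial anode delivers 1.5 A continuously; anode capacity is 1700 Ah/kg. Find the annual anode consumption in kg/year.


Annual consumption = current * hours per year / capacity
Rate = 1.5 * 8760 / 1700 = 7.7 kg/year

7.7 kg/year


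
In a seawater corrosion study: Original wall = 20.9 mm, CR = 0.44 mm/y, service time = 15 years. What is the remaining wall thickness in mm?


Remaining wall = original − CR × time
t = 20.9 − 0.44*15 = 20.9 − 6.6 = 14.3 mm

14.3 mm


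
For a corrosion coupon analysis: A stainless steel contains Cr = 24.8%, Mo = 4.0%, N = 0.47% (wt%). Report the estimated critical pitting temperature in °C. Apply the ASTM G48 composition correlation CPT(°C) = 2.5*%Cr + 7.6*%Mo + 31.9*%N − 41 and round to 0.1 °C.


Apply the ASTM G48 empirical CPT estimate: CPT(°C) = 2.5*%Cr + 7.6*%Mo + 31.9*%N − 41
2.5*24.8 = 62; 7.6*4.0 = 30.4; 31.9*0.47 = 14.993
CPT = 62 + 30.4 + 14.993 − 41 = 66.393 °C
Rounded to 0.1 °C: CPT ≈ 66.4 °C

66.4 °C


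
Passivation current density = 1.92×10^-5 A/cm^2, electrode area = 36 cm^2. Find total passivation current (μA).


I = i_pass * A, then convert A → μA (×10^6)
I = 1.92×10^-5 * 36 * 10^6 = 691.2 μA

691.2 μA


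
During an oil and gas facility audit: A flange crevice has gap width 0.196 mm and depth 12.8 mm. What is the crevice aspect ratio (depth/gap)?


Aspect ratio = depth / gap
Ratio = 12.8 / 0.196 = 65.3

65.3


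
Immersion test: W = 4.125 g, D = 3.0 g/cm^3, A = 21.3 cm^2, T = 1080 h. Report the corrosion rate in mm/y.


Apply the mm/y weight-loss relation: CR = 87600 * W / (D * A * T)
Numerator: 87600 * 4.125 = 361350.0
Denominator: 3.0 * 21.3 * 1080 = 69012.0
CR = 361350.0 / 69012.0 = 5.23605 mm/y

5.23605 mm/y


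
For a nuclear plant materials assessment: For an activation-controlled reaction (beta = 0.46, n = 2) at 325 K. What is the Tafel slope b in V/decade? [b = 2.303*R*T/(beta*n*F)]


Apply the Tafel slope relation: b = 2.303*R*T/(beta*n*F)
Numerator: 2.303 * 8.314 * 325 = 6222.82
Denominator: 0.46 * 2 * 96485 = 88766.2
b = 6222.82 / 88766.2 = 0.0701 V/decade

0.0701 V/decade


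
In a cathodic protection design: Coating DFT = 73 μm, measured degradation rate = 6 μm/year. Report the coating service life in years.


Service life = thickness / degradation rate
Life = 73 / 6 = 12.2 years

12.2 years


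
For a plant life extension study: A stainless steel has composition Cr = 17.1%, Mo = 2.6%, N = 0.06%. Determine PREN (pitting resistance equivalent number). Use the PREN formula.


Apply the PREN formula: PREN = Cr + 3.3*Mo + 16*N
PREN = 17.1 + 3.3*2.6 + 16*0.06
PREN = 17.1 + 8.58 + 0.96 = 26.64

26.64


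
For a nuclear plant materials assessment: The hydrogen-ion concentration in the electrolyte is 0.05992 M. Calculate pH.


pH = −log10[H+]
pH = −log10(0.05992) = 1.22

1.22


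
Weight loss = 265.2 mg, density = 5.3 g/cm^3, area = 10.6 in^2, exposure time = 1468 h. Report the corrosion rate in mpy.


Apply the mpy weight-loss relation: CR = 534 * W / (D * A * T)
Numerator: 534 * 265.2 = 141616.8
Denominator: 5.3 * 10.6 * 1468 = 82472.24
CR = 141616.8 / 82472.24 = 1.71715 mpy

1.71715 mpy


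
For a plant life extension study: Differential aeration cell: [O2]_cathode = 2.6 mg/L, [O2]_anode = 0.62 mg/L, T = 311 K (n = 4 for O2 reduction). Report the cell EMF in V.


Apply the Nernst concentration-cell relation: E = (RT/nF)*ln(C_cathode/C_anode)
RT/nF = 8.314*311/(4*96485) = 0.00669963 V
ln(2.6/0.62) = 1.43355
E = 0.00669963 * 1.43355 = 0.0096 V

0.0096 V


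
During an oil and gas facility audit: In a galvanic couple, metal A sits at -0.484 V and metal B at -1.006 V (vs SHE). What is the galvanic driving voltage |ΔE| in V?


Driving voltage is the absolute potential difference.
|ΔE| = |-0.484 − (-1.006)| = 0.522 V

0.522 V


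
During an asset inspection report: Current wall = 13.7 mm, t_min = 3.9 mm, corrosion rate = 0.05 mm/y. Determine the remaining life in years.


Apply the remaining-life relation: RL = (t_current − t_min) / CR
RL = (13.7 − 3.9) / 0.05 = 9.8 / 0.05 = 196.0 years

196.0 years


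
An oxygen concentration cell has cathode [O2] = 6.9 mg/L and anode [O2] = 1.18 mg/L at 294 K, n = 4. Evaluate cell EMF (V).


Apply the Nernst concentration-cell relation: E = (RT/nF)*ln(C_cathode/C_anode)
RT/nF = 8.314*294/(4*96485) = 0.00633341 V
ln(6.9/1.18) = 1.76601
E = 0.00633341 * 1.76601 = 0.01118 V

0.01118 V


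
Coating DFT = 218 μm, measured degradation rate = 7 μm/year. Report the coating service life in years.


Service life = thickness / degradation rate
Life = 218 / 7 = 31.1 years

31.1 years


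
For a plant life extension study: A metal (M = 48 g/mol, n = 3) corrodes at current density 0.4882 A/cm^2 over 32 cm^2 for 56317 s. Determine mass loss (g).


Apply Faraday's law: m = i*A*t*M / (n*F)
Total charge passed Q = i*A*t = 0.4882*32*56317 = 879806.7008 C
m = Q*M/(n*F) = 879806.7008*48/(3*96485) = 145.8974 g

145.8974 g


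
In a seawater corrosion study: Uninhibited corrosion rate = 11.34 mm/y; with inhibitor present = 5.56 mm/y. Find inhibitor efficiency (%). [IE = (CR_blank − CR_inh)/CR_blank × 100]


Apply the inhibitor-efficiency definition: IE = (CR_blank − CR_inh)/CR_blank × 100
IE = (11.34 − 5.56) / 11.34 × 100
IE = 5.78 / 11.34 × 100 = 51.0 %

51.0 %


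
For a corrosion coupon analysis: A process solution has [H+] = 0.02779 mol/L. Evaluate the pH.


pH = −log10[H+]
pH = −log10(0.02779) = 1.56

1.56


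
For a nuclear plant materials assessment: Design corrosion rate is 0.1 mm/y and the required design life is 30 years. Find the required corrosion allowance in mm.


Corrosion allowance = CR × design life
CA = 0.1 * 30 = 3.0 mm

3.0 mm


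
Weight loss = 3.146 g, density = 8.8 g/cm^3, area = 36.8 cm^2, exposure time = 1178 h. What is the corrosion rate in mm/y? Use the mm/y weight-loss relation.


Apply the mm/y weight-loss relation: CR = 87600 * W / (D * A * T)
Numerator: 87600 * 3.146 = 275589.6
Denominator: 8.8 * 36.8 * 1178 = 381483.52
CR = 275589.6 / 381483.52 = 0.722415 mm/y

0.722415 mm/y


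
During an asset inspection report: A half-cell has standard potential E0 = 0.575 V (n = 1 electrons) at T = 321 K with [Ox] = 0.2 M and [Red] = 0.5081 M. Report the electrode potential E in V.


Apply the Nernst equation: E = E0 + (RT/nF)*ln([Ox]/[Red])
Step 1: RT/nF = 8.314*321/(1*96485) = 0.0276602 V
Step 2: [Ox]/[Red] = 0.2/0.5081 = 0.393623
Step 3: ln(0.393623) = -0.932362
Step 4: correction = 0.0276602 * -0.932362 = -0.026 V
E = 0.575 + -0.026 = 0.549 V

0.549 V


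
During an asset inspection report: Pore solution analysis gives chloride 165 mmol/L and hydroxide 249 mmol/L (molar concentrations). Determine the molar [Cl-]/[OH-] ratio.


Threshold parameter = [Cl-] / [OH-] (molar basis; both in mmol/L, so units cancel)
Ratio = 165 / 249 = 0.66

0.66


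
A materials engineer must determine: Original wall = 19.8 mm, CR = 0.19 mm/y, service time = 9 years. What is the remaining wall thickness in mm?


Remaining wall = original − CR × time
t = 19.8 − 0.19*9 = 19.8 − 1.71 = 18.09 mm

18.09 mm


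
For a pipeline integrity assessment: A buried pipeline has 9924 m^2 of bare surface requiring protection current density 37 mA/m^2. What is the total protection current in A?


I = area * current density, then convert mA → A (÷1000)
I = 9924 * 37 / 1000 = 367.19 A

367.19 A


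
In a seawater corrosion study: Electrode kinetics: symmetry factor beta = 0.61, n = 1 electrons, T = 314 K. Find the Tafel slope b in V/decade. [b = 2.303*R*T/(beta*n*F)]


Apply the Tafel slope relation: b = 2.303*R*T/(beta*n*F)
Numerator: 2.303 * 8.314 * 314 = 6012.2
Denominator: 0.61 * 1 * 96485 = 58855.85
b = 6012.2 / 58855.85 = 0.1022 V/decade

0.1022 V/decade


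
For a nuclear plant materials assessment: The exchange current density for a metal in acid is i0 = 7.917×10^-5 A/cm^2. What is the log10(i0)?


i0 = 7.917×10^-5 A/cm^2
log10(i0) = -4.101

-4.101


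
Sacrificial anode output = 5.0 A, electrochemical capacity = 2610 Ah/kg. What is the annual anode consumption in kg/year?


Annual consumption = current * hours per year / capacity
Rate = 5.0 * 8760 / 2610 = 16.8 kg/year

16.8 kg/year


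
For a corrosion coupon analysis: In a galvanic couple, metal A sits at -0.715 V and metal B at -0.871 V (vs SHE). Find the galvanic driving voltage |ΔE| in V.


Driving voltage is the absolute potential difference.
|ΔE| = |-0.715 − (-0.871)| = 0.156 V

0.156 V


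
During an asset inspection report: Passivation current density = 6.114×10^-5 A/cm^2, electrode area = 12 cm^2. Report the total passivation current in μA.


I = i_pass * A, then convert A → μA (×10^6)
I = 6.114×10^-5 * 12 * 10^6 = 733.68 μA

733.68 μA


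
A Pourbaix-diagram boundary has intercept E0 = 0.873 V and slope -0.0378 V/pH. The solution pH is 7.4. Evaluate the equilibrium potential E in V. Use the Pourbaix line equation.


Apply the Pourbaix line equation: E = E0 + slope*pH
E = 0.873 + (-0.0378)*7.4 = 0.873 + (-0.27972) = 0.59328 V
Rounded to 3 decimal places: E = 0.593 V

0.593 V


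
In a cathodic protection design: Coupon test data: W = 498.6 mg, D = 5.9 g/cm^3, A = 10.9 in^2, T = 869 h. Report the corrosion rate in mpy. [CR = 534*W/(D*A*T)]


Apply the mpy weight-loss relation: CR = 534 * W / (D * A * T)
Numerator: 534 * 498.6 = 266252.4
Denominator: 5.9 * 10.9 * 869 = 55885.39
CR = 266252.4 / 55885.39 = 4.76426 mpy

4.76426 mpy


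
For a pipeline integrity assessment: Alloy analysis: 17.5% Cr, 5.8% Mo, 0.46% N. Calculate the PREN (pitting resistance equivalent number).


Apply the PREN formula: PREN = Cr + 3.3*Mo + 16*N
PREN = 17.5 + 3.3*5.8 + 16*0.46
PREN = 17.5 + 19.14 + 7.36 = 44.0

44.0


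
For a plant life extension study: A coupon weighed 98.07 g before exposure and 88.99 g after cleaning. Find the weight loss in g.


Weight loss = initial − final
WL = 98.07 − 88.99 = 9.08 g

9.08 g


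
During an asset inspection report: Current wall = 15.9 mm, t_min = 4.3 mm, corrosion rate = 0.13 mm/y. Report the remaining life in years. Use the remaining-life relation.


Apply the remaining-life relation: RL = (t_current − t_min) / CR
RL = (15.9 − 4.3) / 0.13 = 11.6 / 0.13 = 89.2 years

89.2 years


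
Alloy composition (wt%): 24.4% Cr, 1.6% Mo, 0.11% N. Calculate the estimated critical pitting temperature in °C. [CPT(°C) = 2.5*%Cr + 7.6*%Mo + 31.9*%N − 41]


Apply the ASTM G48 empirical CPT estimate: CPT(°C) = 2.5*%Cr + 7.6*%Mo + 31.9*%N − 41
2.5*24.4 = 61; 7.6*1.6 = 12.16; 31.9*0.11 = 3.509
CPT = 61 + 12.16 + 3.509 − 41 = 35.669 °C
Rounded to 0.1 °C: CPT ≈ 35.7 °C

35.7 °C


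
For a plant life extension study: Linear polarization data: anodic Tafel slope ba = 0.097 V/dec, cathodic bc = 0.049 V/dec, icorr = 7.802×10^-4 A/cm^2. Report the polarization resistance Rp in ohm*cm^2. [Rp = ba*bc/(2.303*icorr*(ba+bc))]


Apply the Stern-Geary equation: Rp = ba*bc / (2.303*icorr*(ba+bc))
ba*bc = 0.097*0.049 = 0.004753
ba+bc = 0.146; 2.303*icorr*(ba+bc) = 2.303*7.802×10^-4*0.146 = 2.6233289×10^-4
Rp = 0.004753 / 2.6233289×10^-4 = 18.12 ohm*cm^2

18.12 ohm*cm^2


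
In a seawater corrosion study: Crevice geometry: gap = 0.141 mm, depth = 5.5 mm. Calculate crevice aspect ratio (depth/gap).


Aspect ratio = depth / gap
Ratio = 5.5 / 0.141 = 39.0

39.0


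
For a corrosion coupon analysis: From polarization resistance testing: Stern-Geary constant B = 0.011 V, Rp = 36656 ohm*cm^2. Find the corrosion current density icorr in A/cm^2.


Apply the Stern-Geary relation: icorr = B / Rp
icorr = 0.011 / 36656 = 3.001×10^-7 A/cm^2

3.001×10^-7 A/cm^2


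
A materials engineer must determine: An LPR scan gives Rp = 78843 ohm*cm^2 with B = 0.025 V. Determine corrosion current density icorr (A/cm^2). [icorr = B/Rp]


Apply the Stern-Geary relation: icorr = B / Rp
icorr = 0.025 / 78843 = 3.171×10^-7 A/cm^2

3.171×10^-7 A/cm^2


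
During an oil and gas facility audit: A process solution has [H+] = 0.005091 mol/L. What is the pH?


pH = −log10[H+]
pH = −log10(0.005091) = 2.29

2.29


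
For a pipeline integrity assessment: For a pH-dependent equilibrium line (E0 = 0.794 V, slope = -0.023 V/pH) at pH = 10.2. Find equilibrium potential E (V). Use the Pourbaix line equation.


Apply the Pourbaix line equation: E = E0 + slope*pH
E = 0.794 + (-0.023)*10.2 = 0.794 + (-0.2346) = 0.5594 V
Rounded to 3 decimal places: E = 0.559 V

0.559 V


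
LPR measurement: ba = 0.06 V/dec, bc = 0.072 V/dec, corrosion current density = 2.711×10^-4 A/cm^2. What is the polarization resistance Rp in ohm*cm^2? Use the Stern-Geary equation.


Apply the Stern-Geary equation: Rp = ba*bc / (2.303*icorr*(ba+bc))
ba*bc = 0.06*0.072 = 0.00432
ba+bc = 0.132; 2.303*icorr*(ba+bc) = 2.303*2.711×10^-4*0.132 = 8.2413316×10^-5
Rp = 0.00432 / 8.2413316×10^-5 = 52.42 ohm*cm^2

52.42 ohm*cm^2


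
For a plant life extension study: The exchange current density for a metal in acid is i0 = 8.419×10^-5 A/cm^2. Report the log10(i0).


i0 = 8.419×10^-5 A/cm^2
log10(i0) = -4.075

-4.075


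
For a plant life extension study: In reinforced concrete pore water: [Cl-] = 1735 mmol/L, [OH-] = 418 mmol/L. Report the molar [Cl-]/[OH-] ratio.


Threshold parameter = [Cl-] / [OH-] (molar basis; both in mmol/L, so units cancel)
Ratio = 1735 / 418 = 4.15

4.15


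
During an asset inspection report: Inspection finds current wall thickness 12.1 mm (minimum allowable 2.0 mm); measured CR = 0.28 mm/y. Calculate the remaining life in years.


Apply the remaining-life relation: RL = (t_current − t_min) / CR
RL = (12.1 − 2.0) / 0.28 = 10.1 / 0.28 = 36.1 years

36.1 years


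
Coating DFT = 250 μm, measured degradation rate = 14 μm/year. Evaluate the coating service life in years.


Service life = thickness / degradation rate
Life = 250 / 14 = 17.9 years

17.9 years


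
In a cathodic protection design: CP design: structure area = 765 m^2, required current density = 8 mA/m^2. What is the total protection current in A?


I = area * current density, then convert mA → A (÷1000)
I = 765 * 8 / 1000 = 6.12 A

6.12 A


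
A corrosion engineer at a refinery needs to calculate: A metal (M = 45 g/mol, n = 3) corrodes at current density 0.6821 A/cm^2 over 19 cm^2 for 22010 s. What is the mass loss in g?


Apply Faraday's law: m = i*A*t*M / (n*F)
Total charge passed Q = i*A*t = 0.6821*19*22010 = 285247.399 C
m = Q*M/(n*F) = 285247.399*45/(3*96485) = 44.3459 g

44.3459 g


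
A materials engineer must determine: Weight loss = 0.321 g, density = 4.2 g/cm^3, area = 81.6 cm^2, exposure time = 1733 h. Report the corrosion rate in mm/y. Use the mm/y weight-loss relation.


Apply the mm/y weight-loss relation: CR = 87600 * W / (D * A * T)
Numerator: 87600 * 0.321 = 28119.6
Denominator: 4.2 * 81.6 * 1733 = 593933.76
CR = 28119.6 / 593933.76 = 0.0473 mm/y

0.0473 mm/y


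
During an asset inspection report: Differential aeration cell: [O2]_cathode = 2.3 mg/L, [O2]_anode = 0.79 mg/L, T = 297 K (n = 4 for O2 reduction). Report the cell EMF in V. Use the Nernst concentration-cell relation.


Apply the Nernst concentration-cell relation: E = (RT/nF)*ln(C_cathode/C_anode)
RT/nF = 8.314*297/(4*96485) = 0.00639804 V
ln(2.3/0.79) = 1.06863
E = 0.00639804 * 1.06863 = 0.00684 V

0.00684 V


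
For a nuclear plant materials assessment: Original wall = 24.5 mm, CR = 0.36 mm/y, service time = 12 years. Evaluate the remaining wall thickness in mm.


Remaining wall = original − CR × time
t = 24.5 − 0.36*12 = 24.5 − 4.32 = 20.18 mm

20.18 mm


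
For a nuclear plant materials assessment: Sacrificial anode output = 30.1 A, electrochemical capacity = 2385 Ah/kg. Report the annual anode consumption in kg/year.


Annual consumption = current * hours per year / capacity
Rate = 30.1 * 8760 / 2385 = 110.6 kg/year

110.6 kg/year


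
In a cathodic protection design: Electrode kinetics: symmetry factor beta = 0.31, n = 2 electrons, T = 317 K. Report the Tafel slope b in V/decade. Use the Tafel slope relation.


Apply the Tafel slope relation: b = 2.303*R*T/(beta*n*F)
Numerator: 2.303 * 8.314 * 317 = 6069.64
Denominator: 0.31 * 2 * 96485 = 59820.7
b = 6069.64 / 59820.7 = 0.101 V/decade

0.101 V/decade


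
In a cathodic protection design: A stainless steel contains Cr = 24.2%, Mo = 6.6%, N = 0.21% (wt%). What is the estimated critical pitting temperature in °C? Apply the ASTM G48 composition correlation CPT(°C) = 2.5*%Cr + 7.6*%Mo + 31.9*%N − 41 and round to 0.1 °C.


Apply the ASTM G48 empirical CPT estimate: CPT(°C) = 2.5*%Cr + 7.6*%Mo + 31.9*%N − 41
2.5*24.2 = 60.5; 7.6*6.6 = 50.16; 31.9*0.21 = 6.699
CPT = 60.5 + 50.16 + 6.699 − 41 = 76.359 °C
Rounded to 0.1 °C: CPT ≈ 76.4 °C

76.4 °C


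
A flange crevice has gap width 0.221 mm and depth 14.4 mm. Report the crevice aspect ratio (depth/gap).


Aspect ratio = depth / gap
Ratio = 14.4 / 0.221 = 65.2

65.2


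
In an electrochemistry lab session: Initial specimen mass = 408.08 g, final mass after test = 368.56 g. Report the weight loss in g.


Weight loss = initial − final
WL = 408.08 − 368.56 = 39.52 g

39.52 g


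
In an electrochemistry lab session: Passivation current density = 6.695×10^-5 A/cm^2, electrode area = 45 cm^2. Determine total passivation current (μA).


I = i_pass * A, then convert A → μA (×10^6)
I = 6.695×10^-5 * 45 * 10^6 = 3012.75 μA

3012.75 μA


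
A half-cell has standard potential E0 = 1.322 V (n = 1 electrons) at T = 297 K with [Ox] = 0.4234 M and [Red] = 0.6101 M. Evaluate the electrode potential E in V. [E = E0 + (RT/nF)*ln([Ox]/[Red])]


Apply the Nernst equation: E = E0 + (RT/nF)*ln([Ox]/[Red])
Step 1: RT/nF = 8.314*297/(1*96485) = 0.02559214 V
Step 2: [Ox]/[Red] = 0.4234/0.6101 = 0.693985
Step 3: ln(0.693985) = -0.365305
Step 4: correction = 0.02559214 * -0.365305 = -0.009 V
E = 1.322 + -0.009 = 1.313 V

1.313 V


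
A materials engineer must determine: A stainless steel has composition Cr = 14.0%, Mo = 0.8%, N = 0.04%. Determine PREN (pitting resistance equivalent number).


Apply the PREN formula: PREN = Cr + 3.3*Mo + 16*N
PREN = 14.0 + 3.3*0.8 + 16*0.04
PREN = 14.0 + 2.64 + 0.64 = 17.28

17.28


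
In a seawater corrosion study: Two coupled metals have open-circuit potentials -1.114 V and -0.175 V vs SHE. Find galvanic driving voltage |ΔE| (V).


Driving voltage is the absolute potential difference.
|ΔE| = |-1.114 − (-0.175)| = 0.939 V

0.939 V


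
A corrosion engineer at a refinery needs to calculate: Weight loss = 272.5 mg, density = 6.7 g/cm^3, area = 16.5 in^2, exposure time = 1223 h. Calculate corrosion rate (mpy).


Apply the mpy weight-loss relation: CR = 534 * W / (D * A * T)
Numerator: 534 * 272.5 = 145515.0
Denominator: 6.7 * 16.5 * 1223 = 135202.65
CR = 145515.0 / 135202.65 = 1.0763 mpy

1.0763 mpy


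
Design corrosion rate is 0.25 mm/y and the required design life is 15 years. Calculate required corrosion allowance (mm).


Corrosion allowance = CR × design life
CA = 0.25 * 15 = 3.75 mm

3.75 mm


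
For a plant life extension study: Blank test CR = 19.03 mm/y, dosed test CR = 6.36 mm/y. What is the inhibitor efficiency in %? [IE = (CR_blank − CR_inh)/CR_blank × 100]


Apply the inhibitor-efficiency definition: IE = (CR_blank − CR_inh)/CR_blank × 100
IE = (19.03 − 6.36) / 19.03 × 100
IE = 12.67 / 19.03 × 100 = 66.6 %

66.6 %
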